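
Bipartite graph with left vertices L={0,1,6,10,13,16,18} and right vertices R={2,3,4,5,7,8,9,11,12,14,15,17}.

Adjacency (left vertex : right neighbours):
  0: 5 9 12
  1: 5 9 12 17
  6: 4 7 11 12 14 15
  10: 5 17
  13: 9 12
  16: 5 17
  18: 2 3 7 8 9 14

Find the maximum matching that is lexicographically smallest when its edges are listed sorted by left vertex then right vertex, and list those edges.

Lex-smallest maximum matching: {(0,5), (1,9), (6,4), (10,17), (13,12), (18,2)}

|M| = 6 (so the lex-smallest maximum matching has 6 edges)
process left vertices in ascending order; for each, take the smallest-labelled available neighbour that still permits 6 edges overall, or leave it unmatched if none does
lex-smallest matching: {0-5, 1-9, 6-4, 10-17, 13-12, 18-2}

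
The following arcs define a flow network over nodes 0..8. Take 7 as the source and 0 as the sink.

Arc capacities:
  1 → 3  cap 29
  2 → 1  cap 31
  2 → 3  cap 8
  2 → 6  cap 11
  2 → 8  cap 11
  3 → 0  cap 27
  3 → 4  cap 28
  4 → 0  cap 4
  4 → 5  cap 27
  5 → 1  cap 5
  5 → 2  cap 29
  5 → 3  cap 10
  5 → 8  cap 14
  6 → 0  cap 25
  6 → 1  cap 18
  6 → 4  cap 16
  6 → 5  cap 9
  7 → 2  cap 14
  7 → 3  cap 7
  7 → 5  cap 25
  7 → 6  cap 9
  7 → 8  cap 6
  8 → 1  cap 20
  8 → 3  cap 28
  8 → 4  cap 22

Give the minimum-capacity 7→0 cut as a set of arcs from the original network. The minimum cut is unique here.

augment #1: 7→3→0 push 7
augment #2: 7→6→0 push 9
augment #3: 7→2→3→0 push 8
augment #4: 7→2→6→0 push 6
augment #5: 7→5→3→0 push 10
augment #6: 7→8→3→0 push 2
augment #7: 7→8→4→0 push 4
augment #8: 7→5→2→6→0 push 5
max flow = 51; residual-reachable set from 7 gives S-side
cut edges (S→T): {(2,6), (3,0), (4,0), (7,6)} total cap 51

Min-cut arcs: {(2,6), (3,0), (4,0), (7,6)} (total capacity 51)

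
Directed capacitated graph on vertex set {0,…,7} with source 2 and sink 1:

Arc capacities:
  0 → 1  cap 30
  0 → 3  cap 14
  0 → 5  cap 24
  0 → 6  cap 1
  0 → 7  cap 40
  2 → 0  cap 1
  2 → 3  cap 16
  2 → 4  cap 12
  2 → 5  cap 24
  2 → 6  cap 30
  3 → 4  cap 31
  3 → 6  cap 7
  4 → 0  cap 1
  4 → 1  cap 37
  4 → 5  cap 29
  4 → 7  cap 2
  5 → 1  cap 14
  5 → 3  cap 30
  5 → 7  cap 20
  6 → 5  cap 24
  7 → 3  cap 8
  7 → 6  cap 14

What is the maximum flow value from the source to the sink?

Maximum flow value: 53

augment #1: 2→0→1 bottleneck 1, total now 1
augment #2: 2→4→1 bottleneck 12, total now 13
augment #3: 2→5→1 bottleneck 14, total now 27
augment #4: 2→3→4→1 bottleneck 16, total now 43
augment #5: 2→5→3→4→1 bottleneck 9, total now 52
augment #6: 2→5→3→4→0→1 bottleneck 1, total now 53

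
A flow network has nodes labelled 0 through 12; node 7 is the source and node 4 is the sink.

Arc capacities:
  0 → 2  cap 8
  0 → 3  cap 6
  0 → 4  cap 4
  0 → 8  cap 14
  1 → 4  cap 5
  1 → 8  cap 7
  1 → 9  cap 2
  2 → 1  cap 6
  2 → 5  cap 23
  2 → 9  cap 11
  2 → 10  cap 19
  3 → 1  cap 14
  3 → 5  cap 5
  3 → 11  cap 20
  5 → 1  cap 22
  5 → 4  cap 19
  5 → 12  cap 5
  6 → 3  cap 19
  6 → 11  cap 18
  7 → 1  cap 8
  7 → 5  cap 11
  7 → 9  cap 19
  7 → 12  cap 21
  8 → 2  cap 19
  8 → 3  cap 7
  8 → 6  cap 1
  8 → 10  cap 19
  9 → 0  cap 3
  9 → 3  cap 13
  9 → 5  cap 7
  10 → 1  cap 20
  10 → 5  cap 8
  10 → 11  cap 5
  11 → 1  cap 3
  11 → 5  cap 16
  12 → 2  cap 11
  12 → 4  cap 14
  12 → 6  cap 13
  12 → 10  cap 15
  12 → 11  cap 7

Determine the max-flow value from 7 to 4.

augment #1: 7→1→4 bottleneck 5, total now 5
augment #2: 7→5→4 bottleneck 11, total now 16
augment #3: 7→12→4 bottleneck 14, total now 30
augment #4: 7→9→0→4 bottleneck 3, total now 33
augment #5: 7→9→5→4 bottleneck 7, total now 40
augment #6: 7→9→3→5→4 bottleneck 1, total now 41

Maximum flow value: 41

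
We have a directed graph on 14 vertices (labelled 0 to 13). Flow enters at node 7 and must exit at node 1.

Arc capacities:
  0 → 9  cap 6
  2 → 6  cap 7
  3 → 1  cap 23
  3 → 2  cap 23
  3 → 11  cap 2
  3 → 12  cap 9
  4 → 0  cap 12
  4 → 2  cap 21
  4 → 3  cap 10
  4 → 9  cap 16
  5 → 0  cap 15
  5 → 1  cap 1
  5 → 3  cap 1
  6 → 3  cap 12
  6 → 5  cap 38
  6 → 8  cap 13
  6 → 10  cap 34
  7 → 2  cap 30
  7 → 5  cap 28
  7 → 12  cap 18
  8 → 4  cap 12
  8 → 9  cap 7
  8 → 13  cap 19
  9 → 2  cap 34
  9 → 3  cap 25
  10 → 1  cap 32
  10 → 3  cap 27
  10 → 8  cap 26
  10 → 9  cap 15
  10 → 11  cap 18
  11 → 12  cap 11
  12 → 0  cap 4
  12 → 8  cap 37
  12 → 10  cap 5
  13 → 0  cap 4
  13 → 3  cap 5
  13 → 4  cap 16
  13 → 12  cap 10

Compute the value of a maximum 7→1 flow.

augment #1: 7→5→1 bottleneck 1, total now 1
augment #2: 7→5→3→1 bottleneck 1, total now 2
augment #3: 7→12→10→1 bottleneck 5, total now 7
augment #4: 7→2→6→3→1 bottleneck 7, total now 14
augment #5: 7→5→0→9→3→1 bottleneck 6, total now 20
augment #6: 7→12→8→4→3→1 bottleneck 9, total now 29
augment #7: 7→12→8→4→3→6→10→1 bottleneck 1, total now 30
augment #8: 7→12→8→9→3→6→10→1 bottleneck 3, total now 33

Maximum flow value: 33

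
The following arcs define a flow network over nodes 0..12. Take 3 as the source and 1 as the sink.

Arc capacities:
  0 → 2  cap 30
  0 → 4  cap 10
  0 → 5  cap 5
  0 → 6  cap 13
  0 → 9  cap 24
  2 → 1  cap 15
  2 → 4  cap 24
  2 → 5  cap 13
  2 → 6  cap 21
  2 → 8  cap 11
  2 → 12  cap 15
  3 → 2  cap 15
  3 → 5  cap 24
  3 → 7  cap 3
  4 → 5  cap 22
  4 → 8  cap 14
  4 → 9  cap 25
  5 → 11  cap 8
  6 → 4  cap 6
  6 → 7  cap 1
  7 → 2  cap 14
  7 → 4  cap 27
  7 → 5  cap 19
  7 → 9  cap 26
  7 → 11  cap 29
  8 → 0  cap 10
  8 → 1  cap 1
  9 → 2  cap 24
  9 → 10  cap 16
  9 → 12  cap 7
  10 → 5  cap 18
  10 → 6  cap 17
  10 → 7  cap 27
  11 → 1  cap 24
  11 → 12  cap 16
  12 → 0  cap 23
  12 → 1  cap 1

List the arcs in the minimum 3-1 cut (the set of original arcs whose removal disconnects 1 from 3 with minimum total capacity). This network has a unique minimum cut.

Min-cut arcs: {(3,2), (3,7), (5,11)} (total capacity 26)

augment #1: 3→2→1 push 15
augment #2: 3→5→11→1 push 8
augment #3: 3→7→11→1 push 3
max flow = 26; residual-reachable set from 3 gives S-side
cut edges (S→T): {(3,2), (3,7), (5,11)} total cap 26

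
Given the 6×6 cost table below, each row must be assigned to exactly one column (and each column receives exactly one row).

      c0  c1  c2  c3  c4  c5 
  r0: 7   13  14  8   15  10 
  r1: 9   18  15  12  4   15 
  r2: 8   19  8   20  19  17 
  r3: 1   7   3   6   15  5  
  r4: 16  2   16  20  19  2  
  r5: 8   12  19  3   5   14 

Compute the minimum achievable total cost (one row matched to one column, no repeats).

Minimum assignment cost: 28

optimal assignment: row0→col5 (cost 10), row1→col4 (cost 4), row2→col2 (cost 8), row3→col0 (cost 1), row4→col1 (cost 2), row5→col3 (cost 3)
total = 10 + 4 + 8 + 1 + 2 + 3 = 28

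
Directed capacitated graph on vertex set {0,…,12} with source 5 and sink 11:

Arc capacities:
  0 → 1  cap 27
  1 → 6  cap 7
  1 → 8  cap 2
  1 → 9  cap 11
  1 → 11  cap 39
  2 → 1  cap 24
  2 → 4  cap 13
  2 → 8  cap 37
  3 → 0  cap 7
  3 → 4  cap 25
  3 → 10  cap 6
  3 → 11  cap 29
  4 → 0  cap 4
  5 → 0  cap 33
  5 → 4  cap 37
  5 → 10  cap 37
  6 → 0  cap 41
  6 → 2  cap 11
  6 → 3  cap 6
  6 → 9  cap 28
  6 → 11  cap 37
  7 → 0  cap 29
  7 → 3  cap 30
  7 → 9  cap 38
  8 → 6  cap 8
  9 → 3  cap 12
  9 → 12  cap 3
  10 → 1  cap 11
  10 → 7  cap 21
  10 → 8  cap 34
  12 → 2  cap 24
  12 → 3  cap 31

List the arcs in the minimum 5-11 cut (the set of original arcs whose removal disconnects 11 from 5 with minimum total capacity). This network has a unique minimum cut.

augment #1: 5→0→1→11 push 27
augment #2: 5→10→1→11 push 11
augment #3: 5→10→7→3→11 push 21
augment #4: 5→10→8→6→11 push 5
max flow = 64; residual-reachable set from 5 gives S-side
cut edges (S→T): {(0,1), (5,10)} total cap 64

Min-cut arcs: {(0,1), (5,10)} (total capacity 64)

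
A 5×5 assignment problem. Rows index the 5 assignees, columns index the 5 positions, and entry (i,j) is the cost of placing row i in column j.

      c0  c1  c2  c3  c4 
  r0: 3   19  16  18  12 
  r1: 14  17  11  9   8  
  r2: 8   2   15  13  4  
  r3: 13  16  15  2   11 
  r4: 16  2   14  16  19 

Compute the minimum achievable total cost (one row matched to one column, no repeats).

optimal assignment: row0→col0 (cost 3), row1→col2 (cost 11), row2→col4 (cost 4), row3→col3 (cost 2), row4→col1 (cost 2)
total = 3 + 11 + 4 + 2 + 2 = 22

Minimum assignment cost: 22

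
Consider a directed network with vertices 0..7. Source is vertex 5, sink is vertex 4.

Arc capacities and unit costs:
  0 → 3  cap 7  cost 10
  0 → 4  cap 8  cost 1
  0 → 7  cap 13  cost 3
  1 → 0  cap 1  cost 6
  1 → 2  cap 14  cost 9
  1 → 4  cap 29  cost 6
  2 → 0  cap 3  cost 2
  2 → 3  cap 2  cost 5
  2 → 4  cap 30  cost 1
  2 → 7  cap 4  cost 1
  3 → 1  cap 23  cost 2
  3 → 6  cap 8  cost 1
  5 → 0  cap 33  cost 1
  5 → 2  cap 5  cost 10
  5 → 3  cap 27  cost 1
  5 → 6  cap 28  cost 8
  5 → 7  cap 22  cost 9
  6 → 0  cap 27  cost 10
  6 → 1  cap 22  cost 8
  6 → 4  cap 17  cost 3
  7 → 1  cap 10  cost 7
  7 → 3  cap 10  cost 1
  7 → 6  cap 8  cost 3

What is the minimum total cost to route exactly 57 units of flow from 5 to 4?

shortest-cost path #1: 5→0→4 push 8 @ unit cost 2 (adds 16)
shortest-cost path #2: 5→3→6→4 push 8 @ unit cost 5 (adds 40)
shortest-cost path #3: 5→3→1→4 push 19 @ unit cost 9 (adds 171)
shortest-cost path #4: 5→0→7→6→4 push 8 @ unit cost 10 (adds 80)
shortest-cost path #5: 5→6→4 push 1 @ unit cost 11 (adds 11)
shortest-cost path #6: 5→2→4 push 5 @ unit cost 11 (adds 55)
shortest-cost path #7: 5→0→7→3→1→4 push 4 @ unit cost 13 (adds 52)
shortest-cost path #8: 5→0→7→1→4 push 1 @ unit cost 17 (adds 17)
shortest-cost path #9: 5→6→7→1→4 push 3 @ unit cost 18 (adds 54)
total cost = 496

Minimum cost for 57 units: 496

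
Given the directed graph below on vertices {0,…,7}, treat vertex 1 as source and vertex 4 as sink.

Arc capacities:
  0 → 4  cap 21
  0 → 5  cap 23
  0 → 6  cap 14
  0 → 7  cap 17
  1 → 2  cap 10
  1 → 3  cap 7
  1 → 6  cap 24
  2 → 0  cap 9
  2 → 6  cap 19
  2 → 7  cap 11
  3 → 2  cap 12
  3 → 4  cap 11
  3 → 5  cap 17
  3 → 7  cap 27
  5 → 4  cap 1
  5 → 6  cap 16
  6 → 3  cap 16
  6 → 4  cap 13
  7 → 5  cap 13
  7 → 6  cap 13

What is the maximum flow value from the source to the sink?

augment #1: 1→3→4 bottleneck 7, total now 7
augment #2: 1→6→4 bottleneck 13, total now 20
augment #3: 1→2→0→4 bottleneck 9, total now 29
augment #4: 1→6→3→4 bottleneck 4, total now 33
augment #5: 1→2→7→5→4 bottleneck 1, total now 34

Maximum flow value: 34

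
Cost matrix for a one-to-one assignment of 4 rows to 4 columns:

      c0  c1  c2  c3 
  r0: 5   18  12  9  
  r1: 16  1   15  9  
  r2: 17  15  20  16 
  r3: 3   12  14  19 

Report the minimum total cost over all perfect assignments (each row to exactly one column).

optimal assignment: row0→col2 (cost 12), row1→col1 (cost 1), row2→col3 (cost 16), row3→col0 (cost 3)
total = 12 + 1 + 16 + 3 = 32

Minimum assignment cost: 32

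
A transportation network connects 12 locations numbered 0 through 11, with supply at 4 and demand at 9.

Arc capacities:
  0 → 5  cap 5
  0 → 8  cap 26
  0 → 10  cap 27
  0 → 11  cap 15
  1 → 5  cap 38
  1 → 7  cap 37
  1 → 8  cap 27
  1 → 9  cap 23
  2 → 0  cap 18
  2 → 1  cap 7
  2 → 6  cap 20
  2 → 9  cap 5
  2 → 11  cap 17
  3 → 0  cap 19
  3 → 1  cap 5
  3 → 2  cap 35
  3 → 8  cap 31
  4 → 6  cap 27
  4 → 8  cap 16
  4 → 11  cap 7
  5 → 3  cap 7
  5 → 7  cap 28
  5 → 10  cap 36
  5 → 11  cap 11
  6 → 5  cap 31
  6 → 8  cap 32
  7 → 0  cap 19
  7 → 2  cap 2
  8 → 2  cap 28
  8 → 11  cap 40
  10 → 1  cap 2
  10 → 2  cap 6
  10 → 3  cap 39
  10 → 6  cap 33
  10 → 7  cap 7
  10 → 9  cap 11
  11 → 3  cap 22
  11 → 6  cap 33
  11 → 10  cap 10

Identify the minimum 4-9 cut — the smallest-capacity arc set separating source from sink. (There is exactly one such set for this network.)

augment #1: 4→8→2→9 push 5
augment #2: 4→11→10→9 push 7
augment #3: 4→6→5→10→9 push 4
augment #4: 4→8→2→1→9 push 7
augment #5: 4→6→5→3→1→9 push 5
augment #6: 4→6→5→10→1→9 push 2
max flow = 30; residual-reachable set from 4 gives S-side
cut edges (S→T): {(2,1), (2,9), (3,1), (10,1), (10,9)} total cap 30

Min-cut arcs: {(2,1), (2,9), (3,1), (10,1), (10,9)} (total capacity 30)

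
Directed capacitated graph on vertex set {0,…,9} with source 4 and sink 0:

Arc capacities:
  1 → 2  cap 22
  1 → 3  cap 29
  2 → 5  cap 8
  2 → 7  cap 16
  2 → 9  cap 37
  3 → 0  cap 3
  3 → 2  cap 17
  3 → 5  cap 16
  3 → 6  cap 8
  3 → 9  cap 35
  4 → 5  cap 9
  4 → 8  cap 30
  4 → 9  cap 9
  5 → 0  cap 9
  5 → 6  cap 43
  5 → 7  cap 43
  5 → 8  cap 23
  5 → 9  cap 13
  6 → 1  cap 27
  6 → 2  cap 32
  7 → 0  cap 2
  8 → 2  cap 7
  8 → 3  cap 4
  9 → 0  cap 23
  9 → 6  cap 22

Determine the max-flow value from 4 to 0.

augment #1: 4→5→0 bottleneck 9, total now 9
augment #2: 4→9→0 bottleneck 9, total now 18
augment #3: 4→8→3→0 bottleneck 3, total now 21
augment #4: 4→8→2→7→0 bottleneck 2, total now 23
augment #5: 4→8→2→9→0 bottleneck 5, total now 28
augment #6: 4→8→3→9→0 bottleneck 1, total now 29

Maximum flow value: 29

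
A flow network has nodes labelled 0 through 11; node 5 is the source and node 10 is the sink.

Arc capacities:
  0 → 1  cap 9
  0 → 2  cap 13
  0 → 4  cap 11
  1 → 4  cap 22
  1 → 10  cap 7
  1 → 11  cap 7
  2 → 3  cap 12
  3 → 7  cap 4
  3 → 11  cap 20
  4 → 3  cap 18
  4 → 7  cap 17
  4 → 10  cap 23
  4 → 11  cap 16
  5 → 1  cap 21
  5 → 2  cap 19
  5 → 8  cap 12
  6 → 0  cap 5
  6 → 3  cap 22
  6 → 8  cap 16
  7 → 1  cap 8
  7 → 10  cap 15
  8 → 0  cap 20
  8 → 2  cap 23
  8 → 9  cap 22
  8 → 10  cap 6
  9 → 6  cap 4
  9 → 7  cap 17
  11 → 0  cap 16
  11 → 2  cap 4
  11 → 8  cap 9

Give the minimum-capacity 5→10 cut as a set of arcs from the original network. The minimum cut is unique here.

Min-cut arcs: {(2,3), (5,1), (5,8)} (total capacity 45)

augment #1: 5→1→10 push 7
augment #2: 5→8→10 push 6
augment #3: 5→1→4→10 push 14
augment #4: 5→2→3→7→10 push 4
augment #5: 5→8→0→4→10 push 6
augment #6: 5→2→3→11→0→4→10 push 3
augment #7: 5→2→3→11→0→4→7→10 push 2
augment #8: 5→2→3→11→8→9→7→10 push 3
max flow = 45; residual-reachable set from 5 gives S-side
cut edges (S→T): {(2,3), (5,1), (5,8)} total cap 45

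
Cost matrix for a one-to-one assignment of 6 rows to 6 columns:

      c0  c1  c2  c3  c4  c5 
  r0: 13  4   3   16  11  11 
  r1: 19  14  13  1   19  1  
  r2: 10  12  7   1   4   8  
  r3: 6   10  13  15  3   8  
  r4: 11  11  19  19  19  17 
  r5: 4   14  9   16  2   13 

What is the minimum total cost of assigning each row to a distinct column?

optimal assignment: row0→col2 (cost 3), row1→col5 (cost 1), row2→col3 (cost 1), row3→col4 (cost 3), row4→col1 (cost 11), row5→col0 (cost 4)
total = 3 + 1 + 1 + 3 + 11 + 4 = 23

Minimum assignment cost: 23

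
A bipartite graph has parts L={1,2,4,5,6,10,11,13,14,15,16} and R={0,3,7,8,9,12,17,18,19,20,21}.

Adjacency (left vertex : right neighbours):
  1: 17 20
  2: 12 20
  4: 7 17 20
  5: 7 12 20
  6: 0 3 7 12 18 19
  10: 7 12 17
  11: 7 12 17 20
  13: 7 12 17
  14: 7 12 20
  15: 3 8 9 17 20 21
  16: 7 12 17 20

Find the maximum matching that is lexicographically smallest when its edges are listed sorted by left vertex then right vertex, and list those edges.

|M| = 6 (so the lex-smallest maximum matching has 6 edges)
process left vertices in ascending order; for each, take the smallest-labelled available neighbour that still permits 6 edges overall, or leave it unmatched if none does
lex-smallest matching: {1-17, 2-12, 4-7, 5-20, 6-0, 15-3}

Lex-smallest maximum matching: {(1,17), (2,12), (4,7), (5,20), (6,0), (15,3)}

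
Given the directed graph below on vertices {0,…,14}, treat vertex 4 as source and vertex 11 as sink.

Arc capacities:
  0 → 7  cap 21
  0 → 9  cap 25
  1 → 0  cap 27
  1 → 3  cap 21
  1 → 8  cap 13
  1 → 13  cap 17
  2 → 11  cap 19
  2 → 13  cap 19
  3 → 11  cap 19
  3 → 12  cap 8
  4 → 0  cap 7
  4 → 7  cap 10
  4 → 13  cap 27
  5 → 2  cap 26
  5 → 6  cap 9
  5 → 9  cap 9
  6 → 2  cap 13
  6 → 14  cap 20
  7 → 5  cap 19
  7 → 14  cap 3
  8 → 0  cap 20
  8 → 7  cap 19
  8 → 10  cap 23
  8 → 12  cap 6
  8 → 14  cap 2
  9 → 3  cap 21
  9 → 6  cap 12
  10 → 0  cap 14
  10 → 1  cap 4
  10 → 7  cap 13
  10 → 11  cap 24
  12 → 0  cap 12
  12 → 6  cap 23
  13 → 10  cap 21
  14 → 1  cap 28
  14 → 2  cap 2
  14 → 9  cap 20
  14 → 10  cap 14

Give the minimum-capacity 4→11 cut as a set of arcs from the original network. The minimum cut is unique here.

Min-cut arcs: {(4,0), (4,7), (13,10)} (total capacity 38)

augment #1: 4→13→10→11 push 21
augment #2: 4→0→9→3→11 push 7
augment #3: 4→7→5→2→11 push 10
max flow = 38; residual-reachable set from 4 gives S-side
cut edges (S→T): {(4,0), (4,7), (13,10)} total cap 38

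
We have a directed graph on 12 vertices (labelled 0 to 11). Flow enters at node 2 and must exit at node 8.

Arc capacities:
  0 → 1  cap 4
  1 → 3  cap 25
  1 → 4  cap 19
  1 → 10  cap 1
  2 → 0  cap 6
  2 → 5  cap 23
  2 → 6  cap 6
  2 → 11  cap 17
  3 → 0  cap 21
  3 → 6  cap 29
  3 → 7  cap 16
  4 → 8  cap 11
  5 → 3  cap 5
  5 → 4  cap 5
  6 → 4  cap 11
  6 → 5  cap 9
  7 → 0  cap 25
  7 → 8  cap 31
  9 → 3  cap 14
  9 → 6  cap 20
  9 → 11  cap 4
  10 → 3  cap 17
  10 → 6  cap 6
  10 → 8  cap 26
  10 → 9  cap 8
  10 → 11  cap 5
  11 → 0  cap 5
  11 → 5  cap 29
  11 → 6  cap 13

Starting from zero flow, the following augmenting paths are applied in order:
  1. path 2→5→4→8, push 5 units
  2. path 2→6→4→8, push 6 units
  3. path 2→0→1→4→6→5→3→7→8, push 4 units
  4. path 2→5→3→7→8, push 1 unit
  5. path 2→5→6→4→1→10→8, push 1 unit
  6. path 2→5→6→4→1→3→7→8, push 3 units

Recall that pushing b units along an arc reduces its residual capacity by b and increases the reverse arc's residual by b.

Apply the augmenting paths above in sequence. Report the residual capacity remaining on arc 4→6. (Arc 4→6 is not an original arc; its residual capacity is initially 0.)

after path 1 (2→5→4→8, push 5): res(4,6)=0
after path 2 (2→6→4→8, push 6): res(4,6)=6
after path 3 (2→0→1→4→6→5→3→7→8, push 4): res(4,6)=2
after path 4 (2→5→3→7→8, push 1): res(4,6)=2
after path 5 (2→5→6→4→1→10→8, push 1): res(4,6)=3
after path 6 (2→5→6→4→1→3→7→8, push 3): res(4,6)=6

Residual capacity of (4,6): 6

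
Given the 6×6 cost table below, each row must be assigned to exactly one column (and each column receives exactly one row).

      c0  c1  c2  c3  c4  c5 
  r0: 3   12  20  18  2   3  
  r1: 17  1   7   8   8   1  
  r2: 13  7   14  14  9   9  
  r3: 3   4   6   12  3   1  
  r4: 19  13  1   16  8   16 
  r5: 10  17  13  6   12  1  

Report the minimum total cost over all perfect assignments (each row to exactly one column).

Minimum assignment cost: 20

optimal assignment: row0→col4 (cost 2), row1→col5 (cost 1), row2→col1 (cost 7), row3→col0 (cost 3), row4→col2 (cost 1), row5→col3 (cost 6)
total = 2 + 1 + 7 + 3 + 1 + 6 = 20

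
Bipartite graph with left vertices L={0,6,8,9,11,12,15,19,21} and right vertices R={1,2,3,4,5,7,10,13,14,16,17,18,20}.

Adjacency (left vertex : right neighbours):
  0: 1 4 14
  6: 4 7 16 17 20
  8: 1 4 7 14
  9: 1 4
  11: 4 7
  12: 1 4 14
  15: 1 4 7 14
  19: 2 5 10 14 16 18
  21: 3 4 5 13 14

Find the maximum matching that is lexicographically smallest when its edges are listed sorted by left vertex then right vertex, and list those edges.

|M| = 7 (so the lex-smallest maximum matching has 7 edges)
process left vertices in ascending order; for each, take the smallest-labelled available neighbour that still permits 7 edges overall, or leave it unmatched if none does
lex-smallest matching: {0-1, 6-16, 8-4, 11-7, 12-14, 19-2, 21-3}

Lex-smallest maximum matching: {(0,1), (6,16), (8,4), (11,7), (12,14), (19,2), (21,3)}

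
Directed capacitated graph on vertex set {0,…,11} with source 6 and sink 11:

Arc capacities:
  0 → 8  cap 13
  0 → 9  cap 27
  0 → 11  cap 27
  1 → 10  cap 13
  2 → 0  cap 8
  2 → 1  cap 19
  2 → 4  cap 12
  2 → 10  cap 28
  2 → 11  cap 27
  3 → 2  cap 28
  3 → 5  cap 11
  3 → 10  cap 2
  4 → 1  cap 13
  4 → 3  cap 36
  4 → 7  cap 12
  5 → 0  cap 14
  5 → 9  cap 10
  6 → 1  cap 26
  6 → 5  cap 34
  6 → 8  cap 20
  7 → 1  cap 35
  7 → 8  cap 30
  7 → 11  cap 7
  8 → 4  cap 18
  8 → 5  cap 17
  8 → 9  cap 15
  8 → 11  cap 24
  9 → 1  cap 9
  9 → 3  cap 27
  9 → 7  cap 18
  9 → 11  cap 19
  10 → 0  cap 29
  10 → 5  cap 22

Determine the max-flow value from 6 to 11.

augment #1: 6→8→11 bottleneck 20, total now 20
augment #2: 6→5→0→11 bottleneck 14, total now 34
augment #3: 6→5→9→11 bottleneck 10, total now 44
augment #4: 6→1→10→0→11 bottleneck 13, total now 57

Maximum flow value: 57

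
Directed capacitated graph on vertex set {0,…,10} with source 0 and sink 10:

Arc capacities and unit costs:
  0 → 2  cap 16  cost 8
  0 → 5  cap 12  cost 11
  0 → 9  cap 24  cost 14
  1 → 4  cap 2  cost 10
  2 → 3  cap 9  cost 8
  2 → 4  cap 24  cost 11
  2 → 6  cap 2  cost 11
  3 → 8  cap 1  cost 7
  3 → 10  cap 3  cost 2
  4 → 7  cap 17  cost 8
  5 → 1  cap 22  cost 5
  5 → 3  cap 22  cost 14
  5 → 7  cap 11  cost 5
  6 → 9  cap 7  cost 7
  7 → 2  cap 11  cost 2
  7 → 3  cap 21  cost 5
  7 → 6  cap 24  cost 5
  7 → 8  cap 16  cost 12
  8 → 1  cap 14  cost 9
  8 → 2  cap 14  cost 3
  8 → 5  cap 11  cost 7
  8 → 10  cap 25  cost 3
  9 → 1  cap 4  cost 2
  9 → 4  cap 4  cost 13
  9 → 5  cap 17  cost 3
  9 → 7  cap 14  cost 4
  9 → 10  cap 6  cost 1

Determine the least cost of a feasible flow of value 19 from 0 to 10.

shortest-cost path #1: 0→9→10 push 6 @ unit cost 15 (adds 90)
shortest-cost path #2: 0→2→3→10 push 3 @ unit cost 18 (adds 54)
shortest-cost path #3: 0→2→3→8→10 push 1 @ unit cost 26 (adds 26)
shortest-cost path #4: 0→5→7→8→10 push 9 @ unit cost 31 (adds 279)
total cost = 449

Minimum cost for 19 units: 449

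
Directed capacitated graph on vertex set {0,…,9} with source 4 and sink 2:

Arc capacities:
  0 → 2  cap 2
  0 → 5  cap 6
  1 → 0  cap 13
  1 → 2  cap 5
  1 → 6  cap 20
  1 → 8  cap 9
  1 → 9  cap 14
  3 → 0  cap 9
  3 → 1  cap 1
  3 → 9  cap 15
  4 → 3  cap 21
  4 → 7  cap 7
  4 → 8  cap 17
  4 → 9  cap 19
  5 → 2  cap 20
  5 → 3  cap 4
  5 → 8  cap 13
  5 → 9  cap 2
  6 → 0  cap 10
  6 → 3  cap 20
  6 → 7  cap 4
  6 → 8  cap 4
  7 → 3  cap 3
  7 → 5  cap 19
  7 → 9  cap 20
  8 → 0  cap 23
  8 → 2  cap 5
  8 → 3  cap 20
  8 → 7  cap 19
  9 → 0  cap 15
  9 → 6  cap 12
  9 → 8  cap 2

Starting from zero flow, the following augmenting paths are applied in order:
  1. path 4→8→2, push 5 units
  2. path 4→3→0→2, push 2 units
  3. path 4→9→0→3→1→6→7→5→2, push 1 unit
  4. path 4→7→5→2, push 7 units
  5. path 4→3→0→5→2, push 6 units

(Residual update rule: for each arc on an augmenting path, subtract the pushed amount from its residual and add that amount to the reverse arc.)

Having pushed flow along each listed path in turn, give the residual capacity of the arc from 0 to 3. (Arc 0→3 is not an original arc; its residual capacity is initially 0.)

after path 1 (4→8→2, push 5): res(0,3)=0
after path 2 (4→3→0→2, push 2): res(0,3)=2
after path 3 (4→9→0→3→1→6→7→5→2, push 1): res(0,3)=1
after path 4 (4→7→5→2, push 7): res(0,3)=1
after path 5 (4→3→0→5→2, push 6): res(0,3)=7

Residual capacity of (0,3): 7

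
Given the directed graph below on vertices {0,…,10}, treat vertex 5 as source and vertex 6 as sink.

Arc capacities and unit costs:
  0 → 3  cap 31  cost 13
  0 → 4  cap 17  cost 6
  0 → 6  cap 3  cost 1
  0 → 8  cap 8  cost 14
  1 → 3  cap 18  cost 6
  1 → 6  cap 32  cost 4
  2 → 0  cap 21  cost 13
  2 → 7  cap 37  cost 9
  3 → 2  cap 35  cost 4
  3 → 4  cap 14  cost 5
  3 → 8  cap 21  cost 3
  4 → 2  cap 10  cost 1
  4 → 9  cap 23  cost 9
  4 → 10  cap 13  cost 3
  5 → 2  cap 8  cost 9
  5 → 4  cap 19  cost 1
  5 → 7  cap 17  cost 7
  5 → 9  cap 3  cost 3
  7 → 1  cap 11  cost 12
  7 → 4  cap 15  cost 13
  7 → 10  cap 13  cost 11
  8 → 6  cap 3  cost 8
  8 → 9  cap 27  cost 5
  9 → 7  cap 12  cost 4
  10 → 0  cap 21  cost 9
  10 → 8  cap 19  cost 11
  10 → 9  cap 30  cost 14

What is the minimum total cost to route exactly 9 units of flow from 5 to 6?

Minimum cost for 9 units: 180

shortest-cost path #1: 5→4→10→0→6 push 3 @ unit cost 14 (adds 42)
shortest-cost path #2: 5→7→1→6 push 6 @ unit cost 23 (adds 138)
total cost = 180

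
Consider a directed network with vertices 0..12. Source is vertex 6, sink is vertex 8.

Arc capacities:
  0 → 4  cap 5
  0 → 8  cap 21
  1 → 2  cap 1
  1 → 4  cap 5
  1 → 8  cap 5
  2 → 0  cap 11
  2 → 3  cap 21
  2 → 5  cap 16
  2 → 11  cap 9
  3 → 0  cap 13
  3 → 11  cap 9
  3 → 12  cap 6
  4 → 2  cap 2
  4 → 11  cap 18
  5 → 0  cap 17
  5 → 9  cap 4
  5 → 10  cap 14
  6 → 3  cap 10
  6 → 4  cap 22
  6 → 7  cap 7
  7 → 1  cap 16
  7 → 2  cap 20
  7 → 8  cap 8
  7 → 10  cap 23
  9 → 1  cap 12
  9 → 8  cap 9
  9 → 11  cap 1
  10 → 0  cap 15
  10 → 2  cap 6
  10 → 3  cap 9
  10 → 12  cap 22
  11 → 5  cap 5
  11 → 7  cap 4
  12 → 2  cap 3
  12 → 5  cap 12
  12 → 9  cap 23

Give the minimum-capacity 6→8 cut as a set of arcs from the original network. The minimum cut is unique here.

augment #1: 6→7→8 push 7
augment #2: 6→3→0→8 push 10
augment #3: 6→4→2→0→8 push 2
augment #4: 6→4→11→7→8 push 1
augment #5: 6→4→11→5→0→8 push 5
augment #6: 6→4→11→7→1→8 push 3
max flow = 28; residual-reachable set from 6 gives S-side
cut edges (S→T): {(4,2), (6,3), (6,7), (11,5), (11,7)} total cap 28

Min-cut arcs: {(4,2), (6,3), (6,7), (11,5), (11,7)} (total capacity 28)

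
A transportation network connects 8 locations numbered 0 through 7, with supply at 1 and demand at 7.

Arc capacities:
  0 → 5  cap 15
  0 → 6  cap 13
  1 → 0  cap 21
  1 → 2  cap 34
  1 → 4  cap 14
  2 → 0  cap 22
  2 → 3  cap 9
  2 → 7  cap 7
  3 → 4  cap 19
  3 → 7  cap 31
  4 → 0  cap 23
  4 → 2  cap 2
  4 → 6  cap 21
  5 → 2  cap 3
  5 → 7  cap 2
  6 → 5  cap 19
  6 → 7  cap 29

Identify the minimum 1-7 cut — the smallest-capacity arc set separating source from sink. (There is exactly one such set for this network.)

augment #1: 1→2→7 push 7
augment #2: 1→0→5→7 push 2
augment #3: 1→0→6→7 push 13
augment #4: 1→2→3→7 push 9
augment #5: 1→4→6→7 push 14
max flow = 45; residual-reachable set from 1 gives S-side
cut edges (S→T): {(0,6), (1,4), (2,3), (2,7), (5,7)} total cap 45

Min-cut arcs: {(0,6), (1,4), (2,3), (2,7), (5,7)} (total capacity 45)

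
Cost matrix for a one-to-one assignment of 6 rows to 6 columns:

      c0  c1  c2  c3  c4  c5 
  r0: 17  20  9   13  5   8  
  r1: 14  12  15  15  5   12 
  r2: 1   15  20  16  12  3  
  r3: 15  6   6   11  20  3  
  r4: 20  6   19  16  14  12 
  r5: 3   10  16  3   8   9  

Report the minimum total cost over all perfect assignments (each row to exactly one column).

optimal assignment: row0→col2 (cost 9), row1→col4 (cost 5), row2→col0 (cost 1), row3→col5 (cost 3), row4→col1 (cost 6), row5→col3 (cost 3)
total = 9 + 5 + 1 + 3 + 6 + 3 = 27

Minimum assignment cost: 27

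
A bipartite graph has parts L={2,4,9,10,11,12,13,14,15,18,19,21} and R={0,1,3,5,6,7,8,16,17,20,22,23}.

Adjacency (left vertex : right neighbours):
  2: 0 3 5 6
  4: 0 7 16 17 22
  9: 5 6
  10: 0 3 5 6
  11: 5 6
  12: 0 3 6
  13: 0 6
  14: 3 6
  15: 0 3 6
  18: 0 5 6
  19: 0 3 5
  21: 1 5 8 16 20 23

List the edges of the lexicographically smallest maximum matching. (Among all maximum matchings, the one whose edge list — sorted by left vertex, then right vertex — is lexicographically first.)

|M| = 6 (so the lex-smallest maximum matching has 6 edges)
process left vertices in ascending order; for each, take the smallest-labelled available neighbour that still permits 6 edges overall, or leave it unmatched if none does
lex-smallest matching: {2-0, 4-7, 9-5, 10-3, 11-6, 21-1}

Lex-smallest maximum matching: {(2,0), (4,7), (9,5), (10,3), (11,6), (21,1)}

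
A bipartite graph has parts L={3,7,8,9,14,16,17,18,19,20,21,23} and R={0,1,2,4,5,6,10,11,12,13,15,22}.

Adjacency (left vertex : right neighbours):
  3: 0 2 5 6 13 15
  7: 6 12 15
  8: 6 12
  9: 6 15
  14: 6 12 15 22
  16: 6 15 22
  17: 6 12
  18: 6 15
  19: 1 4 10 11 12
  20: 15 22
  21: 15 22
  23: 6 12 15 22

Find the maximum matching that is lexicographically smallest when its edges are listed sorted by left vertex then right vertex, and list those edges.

Lex-smallest maximum matching: {(3,0), (7,6), (8,12), (9,15), (14,22), (19,1)}

|M| = 6 (so the lex-smallest maximum matching has 6 edges)
process left vertices in ascending order; for each, take the smallest-labelled available neighbour that still permits 6 edges overall, or leave it unmatched if none does
lex-smallest matching: {3-0, 7-6, 8-12, 9-15, 14-22, 19-1}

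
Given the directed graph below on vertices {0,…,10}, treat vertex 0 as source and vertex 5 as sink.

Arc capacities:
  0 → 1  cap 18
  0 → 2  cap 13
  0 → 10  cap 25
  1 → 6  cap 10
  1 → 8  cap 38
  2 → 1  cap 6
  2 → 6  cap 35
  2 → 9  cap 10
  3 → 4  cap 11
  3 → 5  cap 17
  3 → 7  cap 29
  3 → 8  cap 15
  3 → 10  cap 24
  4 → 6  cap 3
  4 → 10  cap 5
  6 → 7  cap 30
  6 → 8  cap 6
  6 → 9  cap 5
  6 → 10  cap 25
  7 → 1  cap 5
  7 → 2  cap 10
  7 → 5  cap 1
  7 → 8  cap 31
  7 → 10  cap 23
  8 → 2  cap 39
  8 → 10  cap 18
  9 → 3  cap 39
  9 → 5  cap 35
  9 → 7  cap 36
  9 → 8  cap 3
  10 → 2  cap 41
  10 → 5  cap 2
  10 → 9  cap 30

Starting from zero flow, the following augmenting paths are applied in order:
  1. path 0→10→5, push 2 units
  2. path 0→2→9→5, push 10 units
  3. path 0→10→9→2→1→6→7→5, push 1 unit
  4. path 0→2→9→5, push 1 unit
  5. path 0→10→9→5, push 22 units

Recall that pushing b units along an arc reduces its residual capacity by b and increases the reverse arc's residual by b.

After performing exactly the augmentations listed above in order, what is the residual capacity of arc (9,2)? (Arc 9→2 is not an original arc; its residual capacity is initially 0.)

after path 1 (0→10→5, push 2): res(9,2)=0
after path 2 (0→2→9→5, push 10): res(9,2)=10
after path 3 (0→10→9→2→1→6→7→5, push 1): res(9,2)=9
after path 4 (0→2→9→5, push 1): res(9,2)=10
after path 5 (0→10→9→5, push 22): res(9,2)=10

Residual capacity of (9,2): 10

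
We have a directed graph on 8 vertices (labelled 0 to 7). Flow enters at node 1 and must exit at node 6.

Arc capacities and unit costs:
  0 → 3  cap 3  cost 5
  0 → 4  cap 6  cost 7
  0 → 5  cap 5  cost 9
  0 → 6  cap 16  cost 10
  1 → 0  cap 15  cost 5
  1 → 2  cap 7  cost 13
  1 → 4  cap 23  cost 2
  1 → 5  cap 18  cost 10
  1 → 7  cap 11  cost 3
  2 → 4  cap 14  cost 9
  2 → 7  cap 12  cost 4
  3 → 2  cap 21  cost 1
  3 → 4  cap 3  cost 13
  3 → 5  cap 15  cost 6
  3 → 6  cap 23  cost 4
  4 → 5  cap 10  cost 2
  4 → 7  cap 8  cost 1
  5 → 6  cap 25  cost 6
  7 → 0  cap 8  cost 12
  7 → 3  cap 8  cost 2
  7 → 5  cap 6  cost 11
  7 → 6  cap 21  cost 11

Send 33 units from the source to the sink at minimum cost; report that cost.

Minimum cost for 33 units: 383

shortest-cost path #1: 1→7→3→6 push 8 @ unit cost 9 (adds 72)
shortest-cost path #2: 1→4→5→6 push 10 @ unit cost 10 (adds 100)
shortest-cost path #3: 1→7→6 push 3 @ unit cost 14 (adds 42)
shortest-cost path #4: 1→4→7→6 push 8 @ unit cost 14 (adds 112)
shortest-cost path #5: 1→0→3→6 push 3 @ unit cost 14 (adds 42)
shortest-cost path #6: 1→0→6 push 1 @ unit cost 15 (adds 15)
total cost = 383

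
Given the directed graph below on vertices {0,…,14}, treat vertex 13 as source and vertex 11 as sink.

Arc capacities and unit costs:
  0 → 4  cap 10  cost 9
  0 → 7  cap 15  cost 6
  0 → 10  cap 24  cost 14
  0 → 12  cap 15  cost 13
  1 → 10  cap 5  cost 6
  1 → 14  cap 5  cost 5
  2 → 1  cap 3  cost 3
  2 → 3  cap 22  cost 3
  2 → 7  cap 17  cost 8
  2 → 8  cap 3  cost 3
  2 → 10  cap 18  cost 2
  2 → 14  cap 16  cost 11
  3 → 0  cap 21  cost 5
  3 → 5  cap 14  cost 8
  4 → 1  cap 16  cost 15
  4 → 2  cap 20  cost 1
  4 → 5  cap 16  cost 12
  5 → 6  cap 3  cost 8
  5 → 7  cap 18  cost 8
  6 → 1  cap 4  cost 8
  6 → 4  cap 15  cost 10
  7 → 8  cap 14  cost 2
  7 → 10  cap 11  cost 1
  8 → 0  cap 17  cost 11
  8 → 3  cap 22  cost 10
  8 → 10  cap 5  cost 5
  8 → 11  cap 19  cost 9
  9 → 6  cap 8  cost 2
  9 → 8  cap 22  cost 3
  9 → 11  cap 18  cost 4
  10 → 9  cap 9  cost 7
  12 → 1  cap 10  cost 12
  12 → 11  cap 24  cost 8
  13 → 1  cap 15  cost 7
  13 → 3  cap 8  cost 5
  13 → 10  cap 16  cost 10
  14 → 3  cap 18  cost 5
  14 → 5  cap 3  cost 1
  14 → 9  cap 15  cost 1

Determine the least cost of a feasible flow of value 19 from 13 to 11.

shortest-cost path #1: 13→1→14→9→11 push 5 @ unit cost 17 (adds 85)
shortest-cost path #2: 13→10→9→11 push 9 @ unit cost 21 (adds 189)
shortest-cost path #3: 13→3→0→7→8→11 push 5 @ unit cost 27 (adds 135)
total cost = 409

Minimum cost for 19 units: 409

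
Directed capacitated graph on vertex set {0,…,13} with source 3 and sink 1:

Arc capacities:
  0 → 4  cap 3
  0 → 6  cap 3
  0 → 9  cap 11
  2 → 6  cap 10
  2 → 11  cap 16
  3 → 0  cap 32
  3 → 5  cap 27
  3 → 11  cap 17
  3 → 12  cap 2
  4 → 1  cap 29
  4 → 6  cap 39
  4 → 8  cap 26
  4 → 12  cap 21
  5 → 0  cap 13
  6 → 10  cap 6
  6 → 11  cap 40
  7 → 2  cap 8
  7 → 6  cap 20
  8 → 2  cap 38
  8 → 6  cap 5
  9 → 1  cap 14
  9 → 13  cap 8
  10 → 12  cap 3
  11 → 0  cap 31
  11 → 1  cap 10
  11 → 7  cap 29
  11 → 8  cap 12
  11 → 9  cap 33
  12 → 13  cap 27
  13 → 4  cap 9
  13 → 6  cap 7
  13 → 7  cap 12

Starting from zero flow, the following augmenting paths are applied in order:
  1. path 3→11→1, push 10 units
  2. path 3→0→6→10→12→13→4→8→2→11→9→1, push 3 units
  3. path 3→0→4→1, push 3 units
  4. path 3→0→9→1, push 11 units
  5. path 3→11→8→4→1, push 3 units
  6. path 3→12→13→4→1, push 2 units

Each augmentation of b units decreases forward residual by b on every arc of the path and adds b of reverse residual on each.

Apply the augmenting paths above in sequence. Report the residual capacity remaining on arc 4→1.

Residual capacity of (4,1): 21

after path 1 (3→11→1, push 10): res(4,1)=29
after path 2 (3→0→6→10→12→13→4→8→2→11→9→1, push 3): res(4,1)=29
after path 3 (3→0→4→1, push 3): res(4,1)=26
after path 4 (3→0→9→1, push 11): res(4,1)=26
after path 5 (3→11→8→4→1, push 3): res(4,1)=23
after path 6 (3→12→13→4→1, push 2): res(4,1)=21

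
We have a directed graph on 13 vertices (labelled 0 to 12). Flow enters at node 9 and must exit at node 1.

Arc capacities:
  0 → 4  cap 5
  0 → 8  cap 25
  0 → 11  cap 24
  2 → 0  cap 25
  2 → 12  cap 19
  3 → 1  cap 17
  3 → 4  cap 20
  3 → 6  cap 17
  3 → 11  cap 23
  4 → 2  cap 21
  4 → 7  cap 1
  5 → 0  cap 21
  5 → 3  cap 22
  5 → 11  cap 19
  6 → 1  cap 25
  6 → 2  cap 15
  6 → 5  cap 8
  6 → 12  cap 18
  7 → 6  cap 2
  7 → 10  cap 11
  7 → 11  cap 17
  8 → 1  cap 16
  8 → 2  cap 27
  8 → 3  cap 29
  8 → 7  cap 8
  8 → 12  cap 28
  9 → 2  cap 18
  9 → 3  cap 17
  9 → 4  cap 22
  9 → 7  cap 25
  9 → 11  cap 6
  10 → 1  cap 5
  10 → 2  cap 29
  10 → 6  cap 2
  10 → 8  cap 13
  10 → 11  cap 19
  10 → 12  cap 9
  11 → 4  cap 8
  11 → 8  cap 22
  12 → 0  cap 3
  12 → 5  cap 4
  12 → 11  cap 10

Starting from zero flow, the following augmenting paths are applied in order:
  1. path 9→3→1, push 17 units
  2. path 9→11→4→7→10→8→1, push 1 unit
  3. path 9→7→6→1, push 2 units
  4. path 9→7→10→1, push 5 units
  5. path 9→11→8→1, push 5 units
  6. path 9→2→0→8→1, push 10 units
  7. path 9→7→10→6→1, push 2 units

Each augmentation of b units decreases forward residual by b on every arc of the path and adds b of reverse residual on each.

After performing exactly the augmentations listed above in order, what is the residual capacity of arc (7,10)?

Residual capacity of (7,10): 3

after path 1 (9→3→1, push 17): res(7,10)=11
after path 2 (9→11→4→7→10→8→1, push 1): res(7,10)=10
after path 3 (9→7→6→1, push 2): res(7,10)=10
after path 4 (9→7→10→1, push 5): res(7,10)=5
after path 5 (9→11→8→1, push 5): res(7,10)=5
after path 6 (9→2→0→8→1, push 10): res(7,10)=5
after path 7 (9→7→10→6→1, push 2): res(7,10)=3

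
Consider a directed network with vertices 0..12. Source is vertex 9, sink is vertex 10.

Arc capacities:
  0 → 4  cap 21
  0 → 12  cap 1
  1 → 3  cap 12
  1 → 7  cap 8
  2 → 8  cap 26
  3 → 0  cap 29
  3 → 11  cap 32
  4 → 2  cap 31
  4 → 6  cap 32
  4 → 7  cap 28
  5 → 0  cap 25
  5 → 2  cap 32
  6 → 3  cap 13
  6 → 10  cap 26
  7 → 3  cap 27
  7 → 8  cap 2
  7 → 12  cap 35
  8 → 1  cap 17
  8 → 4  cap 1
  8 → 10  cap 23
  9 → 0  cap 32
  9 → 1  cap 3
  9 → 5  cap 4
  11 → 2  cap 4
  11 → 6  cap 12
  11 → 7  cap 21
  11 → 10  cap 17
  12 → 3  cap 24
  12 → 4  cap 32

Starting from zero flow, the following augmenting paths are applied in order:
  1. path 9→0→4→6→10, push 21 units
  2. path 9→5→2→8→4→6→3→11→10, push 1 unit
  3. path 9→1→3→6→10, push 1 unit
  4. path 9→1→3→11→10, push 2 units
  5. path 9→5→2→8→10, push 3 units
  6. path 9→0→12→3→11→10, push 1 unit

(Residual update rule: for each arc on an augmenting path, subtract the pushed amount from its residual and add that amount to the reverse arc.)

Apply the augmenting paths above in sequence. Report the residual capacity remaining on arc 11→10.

after path 1 (9→0→4→6→10, push 21): res(11,10)=17
after path 2 (9→5→2→8→4→6→3→11→10, push 1): res(11,10)=16
after path 3 (9→1→3→6→10, push 1): res(11,10)=16
after path 4 (9→1→3→11→10, push 2): res(11,10)=14
after path 5 (9→5→2→8→10, push 3): res(11,10)=14
after path 6 (9→0→12→3→11→10, push 1): res(11,10)=13

Residual capacity of (11,10): 13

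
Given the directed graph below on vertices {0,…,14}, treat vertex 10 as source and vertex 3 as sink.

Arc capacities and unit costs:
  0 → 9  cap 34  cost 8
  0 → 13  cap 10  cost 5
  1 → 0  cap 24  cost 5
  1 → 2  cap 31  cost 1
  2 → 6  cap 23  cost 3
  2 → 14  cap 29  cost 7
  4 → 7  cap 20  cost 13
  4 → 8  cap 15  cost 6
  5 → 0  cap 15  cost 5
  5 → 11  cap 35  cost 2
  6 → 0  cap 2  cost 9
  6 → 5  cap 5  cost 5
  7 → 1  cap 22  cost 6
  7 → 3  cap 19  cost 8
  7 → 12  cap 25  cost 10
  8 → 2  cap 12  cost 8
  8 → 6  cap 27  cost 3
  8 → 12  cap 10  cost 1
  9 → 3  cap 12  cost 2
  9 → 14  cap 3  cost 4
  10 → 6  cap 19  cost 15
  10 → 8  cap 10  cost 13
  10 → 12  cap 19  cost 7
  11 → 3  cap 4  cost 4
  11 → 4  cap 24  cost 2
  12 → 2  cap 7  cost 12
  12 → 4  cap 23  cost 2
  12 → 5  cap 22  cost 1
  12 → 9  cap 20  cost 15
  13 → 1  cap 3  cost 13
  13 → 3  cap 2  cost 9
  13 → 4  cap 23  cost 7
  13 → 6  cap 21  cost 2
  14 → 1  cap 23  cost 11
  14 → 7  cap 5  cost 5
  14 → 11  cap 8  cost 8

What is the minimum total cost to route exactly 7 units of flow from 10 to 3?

shortest-cost path #1: 10→12→5→11→3 push 4 @ unit cost 14 (adds 56)
shortest-cost path #2: 10→12→5→0→9→3 push 3 @ unit cost 23 (adds 69)
total cost = 125

Minimum cost for 7 units: 125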